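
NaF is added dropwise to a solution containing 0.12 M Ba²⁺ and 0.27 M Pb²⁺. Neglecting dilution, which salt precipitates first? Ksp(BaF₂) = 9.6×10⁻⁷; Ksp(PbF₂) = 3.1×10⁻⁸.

PbF₂

Precipitation begins when Q = Ksp.
For BaF₂: [F⁻] = (Ksp/[Ba²⁺])^(1/2) = 2.8×10⁻³ M
For PbF₂: [F⁻] = (Ksp/[Pb²⁺])^(1/2) = 3.4×10⁻⁴ M
PbF₂ requires the lower [F⁻], so it precipitates first.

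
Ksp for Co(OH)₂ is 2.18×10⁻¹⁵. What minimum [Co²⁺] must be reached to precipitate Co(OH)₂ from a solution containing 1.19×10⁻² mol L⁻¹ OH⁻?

Each salt precipitates once Q = Ksp for that salt.
Co(OH)₂(s) ⇌ Co²⁺(aq) + 2 OH⁻(aq)
Ksp = [Co²⁺][OH⁻]^2 = [Co²⁺](1.19×10⁻²)^2
[Co²⁺] = 2.18×10⁻¹⁵ / (1.19×10⁻²)^2 = 1.54×10⁻¹¹
[Co²⁺] = 1.54×10⁻¹¹ mol L⁻¹

1.54×10⁻¹¹ M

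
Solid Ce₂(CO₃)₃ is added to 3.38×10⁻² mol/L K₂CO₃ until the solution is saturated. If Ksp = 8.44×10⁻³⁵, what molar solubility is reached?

7.39×10⁻¹⁶ M

Ce₂(CO₃)₃(s) ⇌ 2 Ce³⁺(aq) + 3 CO₃²⁻(aq)
CO₃²⁻ is already present at 3.38×10⁻² mol/L. If s mol/L of Ce₂(CO₃)₃ dissolves, [Ce³⁺] = 2s while [CO₃²⁻] ≈ 3.38×10⁻² mol/L.
Ksp = [Ce³⁺]^2[CO₃²⁻]^3 = (2s)^2(3.38×10⁻²)^3
(2s)^2 = 8.44×10⁻³⁵ / (3.38×10⁻²)^3 = 2.19×10⁻³⁰
s = 7.39×10⁻¹⁶ mol/L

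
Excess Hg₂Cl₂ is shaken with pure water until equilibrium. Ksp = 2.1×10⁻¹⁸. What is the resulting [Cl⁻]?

1.6×10⁻⁶ M

Hg₂Cl₂(s) ⇌ Hg₂²⁺(aq) + 2 Cl⁻(aq)
If s mol/L of Hg₂Cl₂ dissolves, [Hg₂²⁺] = s and [Cl⁻] = 2s.
Ksp = [Hg₂²⁺][Cl⁻]^2 = s · (2s)^2 = 4s^3 = 2.1×10⁻¹⁸
s = 8.1×10⁻⁷ mol L⁻¹
[Cl⁻] = 2s = 1.6×10⁻⁶ mol L⁻¹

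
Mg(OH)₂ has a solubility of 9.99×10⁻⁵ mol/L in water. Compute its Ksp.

Ksp = 3.99×10⁻¹²

Mg(OH)₂(s) ⇌ Mg²⁺(aq) + 2 OH⁻(aq)
Call the molar solubility s, so that [Mg²⁺] = s and [OH⁻] = 2s.
Ksp = [Mg²⁺][OH⁻]^2 = s · (2s)^2 = 4s^3
Ksp = 4 × (9.99×10⁻⁵)^3 = 3.99×10⁻¹²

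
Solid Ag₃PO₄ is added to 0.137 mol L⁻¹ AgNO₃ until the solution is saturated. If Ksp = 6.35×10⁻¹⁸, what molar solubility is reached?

Ag₃PO₄(s) ⇌ 3 Ag⁺(aq) + PO₄³⁻(aq)
Ag⁺ is already present at 0.137 mol L⁻¹. If s mol/L of Ag₃PO₄ dissolves, [PO₄³⁻] = s while [Ag⁺] ≈ 0.137 mol L⁻¹.
Ksp = [Ag⁺]^3[PO₄³⁻] = (0.137)^3s
s = 6.35×10⁻¹⁸ / (0.137)^3 = 2.47×10⁻¹⁵
s = 2.47×10⁻¹⁵ mol L⁻¹

2.47×10⁻¹⁵ M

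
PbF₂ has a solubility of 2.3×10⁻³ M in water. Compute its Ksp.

Ksp = 4.9×10⁻⁸

PbF₂(s) ⇌ Pb²⁺(aq) + 2 F⁻(aq)
Let s be the molar solubility. Then [Pb²⁺] = s and [F⁻] = 2s.
Ksp = [Pb²⁺][F⁻]^2 = s · (2s)^2 = 4s^3
Ksp = 4 × (2.3×10⁻³)^3 = 4.9×10⁻⁸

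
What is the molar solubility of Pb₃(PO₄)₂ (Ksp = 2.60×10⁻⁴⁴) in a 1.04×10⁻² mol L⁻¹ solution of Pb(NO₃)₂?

Pb₃(PO₄)₂(s) ⇌ 3 Pb²⁺(aq) + 2 PO₄³⁻(aq)
Let s be the solubility of Pb₃(PO₄)₂ here. The common ion gives [Pb²⁺] ≈ 1.04×10⁻² mol L⁻¹, and [PO₄³⁻] = 2s.
Ksp = [Pb²⁺]^3[PO₄³⁻]^2 = (1.04×10⁻²)^3(2s)^2
(2s)^2 = 2.60×10⁻⁴⁴ / (1.04×10⁻²)^3 = 2.31×10⁻³⁸
s = 7.60×10⁻²⁰ mol L⁻¹

7.60×10⁻²⁰ M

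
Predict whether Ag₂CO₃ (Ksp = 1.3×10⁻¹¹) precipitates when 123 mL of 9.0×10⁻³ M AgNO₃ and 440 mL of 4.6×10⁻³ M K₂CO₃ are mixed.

Yes

The combined volume is 563 mL.
[Ag⁺] = (9.0×10⁻³)(123)/563 = 2.0×10⁻³ M
[CO₃²⁻] = (4.6×10⁻³)(440)/563 = 3.6×10⁻³ M
Q = [Ag⁺]^2[CO₃²⁻] = 1.4×10⁻⁸
Because Q > Ksp (1.4×10⁻⁸ vs 1.3×10⁻¹¹), a precipitate of Ag₂CO₃ forms.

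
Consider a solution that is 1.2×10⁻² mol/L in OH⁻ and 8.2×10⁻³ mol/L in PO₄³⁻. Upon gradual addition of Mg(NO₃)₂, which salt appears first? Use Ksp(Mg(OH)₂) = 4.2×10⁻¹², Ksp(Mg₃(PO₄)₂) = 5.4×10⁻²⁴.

Mg(OH)₂

Precipitation begins when Q = Ksp.
For Mg(OH)₂: [Mg²⁺] = (Ksp/[OH⁻]^2) = 2.9×10⁻⁸ mol/L
For Mg₃(PO₄)₂: [Mg²⁺] = (Ksp/[PO₄³⁻]^2)^(1/3) = 4.3×10⁻⁷ mol/L
Since Mg(OH)₂ needs less Mg²⁺ to reach saturation, it precipitates first.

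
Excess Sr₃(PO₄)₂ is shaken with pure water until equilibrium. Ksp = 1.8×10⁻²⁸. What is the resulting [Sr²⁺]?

Sr₃(PO₄)₂(s) ⇌ 3 Sr²⁺(aq) + 2 PO₄³⁻(aq)
For each mole of Sr₃(PO₄)₂ that dissolves per liter, [Sr²⁺] = 3s and [PO₄³⁻] = 2s; let s denote this solubility.
Ksp = [Sr²⁺]^3[PO₄³⁻]^2 = (3s)^3 · (2s)^2 = 108s^5 = 1.8×10⁻²⁸
s = 1.1×10⁻⁶ mol/L
[Sr²⁺] = 3s = 3.3×10⁻⁶ mol/L

3.3×10⁻⁶ M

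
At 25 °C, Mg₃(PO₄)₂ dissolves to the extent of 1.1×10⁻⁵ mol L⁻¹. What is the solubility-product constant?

Mg₃(PO₄)₂(s) ⇌ 3 Mg²⁺(aq) + 2 PO₄³⁻(aq)
Call the molar solubility s, so that [Mg²⁺] = 3s and [PO₄³⁻] = 2s.
Ksp = [Mg²⁺]^3[PO₄³⁻]^2 = (3s)^3 · (2s)^2 = 108s^5
Ksp = 108 × (1.1×10⁻⁵)^5 = 1.7×10⁻²³

Ksp = 1.7×10⁻²³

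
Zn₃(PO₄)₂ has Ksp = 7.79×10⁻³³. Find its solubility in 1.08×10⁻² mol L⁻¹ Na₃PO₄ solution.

Zn₃(PO₄)₂(s) ⇌ 3 Zn²⁺(aq) + 2 PO₄³⁻(aq)
With PO₄³⁻ already at 1.08×10⁻² mol L⁻¹ and s small, take [PO₄³⁻] ≈ 1.08×10⁻² mol L⁻¹ and [Zn²⁺] = 3s.
Ksp = [Zn²⁺]^3[PO₄³⁻]^2 = (3s)^3(1.08×10⁻²)^2
(3s)^3 = 7.79×10⁻³³ / (1.08×10⁻²)^2 = 6.68×10⁻²⁹
s = 1.35×10⁻¹⁰ mol L⁻¹

1.35×10⁻¹⁰ M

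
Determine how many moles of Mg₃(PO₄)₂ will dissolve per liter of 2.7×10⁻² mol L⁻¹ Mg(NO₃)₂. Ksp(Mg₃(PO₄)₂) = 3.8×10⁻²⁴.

Mg₃(PO₄)₂(s) ⇌ 3 Mg²⁺(aq) + 2 PO₄³⁻(aq)
The solution already contains Mg²⁺ at 2.7×10⁻² mol L⁻¹. Let s be the molar solubility of Mg₃(PO₄)₂.
[Mg²⁺] ≈ 2.7×10⁻² mol L⁻¹ (common ion dominates); [PO₄³⁻] = 2s.
Ksp = [Mg²⁺]^3[PO₄³⁻]^2 = (2.7×10⁻²)^3(2s)^2
(2s)^2 = 3.8×10⁻²⁴ / (2.7×10⁻²)^3 = 1.9×10⁻¹⁹
s = 2.2×10⁻¹⁰ mol L⁻¹

2.2×10⁻¹⁰ M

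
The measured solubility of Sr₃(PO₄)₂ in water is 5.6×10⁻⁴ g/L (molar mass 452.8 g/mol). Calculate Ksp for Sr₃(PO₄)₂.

Molar solubility s = (5.6×10⁻⁴ g/L) / (452.8 g/mol) = 1.237×10⁻⁶ mol/L
Sr₃(PO₄)₂(s) ⇌ 3 Sr²⁺(aq) + 2 PO₄³⁻(aq)
If s mol/L of Sr₃(PO₄)₂ dissolves, [Sr²⁺] = 3s and [PO₄³⁻] = 2s.
Ksp = [Sr²⁺]^3[PO₄³⁻]^2 = (3s)^3 · (2s)^2 = 108s^5
Ksp = 108 × (1.237×10⁻⁶)^5 = 3.1×10⁻²⁸

Ksp = 3.1×10⁻²⁸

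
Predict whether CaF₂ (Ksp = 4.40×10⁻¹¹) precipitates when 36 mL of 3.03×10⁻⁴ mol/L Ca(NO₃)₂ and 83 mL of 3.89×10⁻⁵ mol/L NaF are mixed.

No

The combined volume is 119 mL.
[Ca²⁺] = (3.03×10⁻⁴)(36)/119 = 9.17×10⁻⁵ mol/L
[F⁻] = (3.89×10⁻⁵)(83)/119 = 2.71×10⁻⁵ mol/L
Q = [Ca²⁺][F⁻]^2 = 6.75×10⁻¹⁴
Since Q (6.75×10⁻¹⁴) is less than Ksp (4.40×10⁻¹¹), no CaF₂ precipitates.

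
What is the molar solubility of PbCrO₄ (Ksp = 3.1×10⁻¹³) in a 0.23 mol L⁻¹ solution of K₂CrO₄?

PbCrO₄(s) ⇌ Pb²⁺(aq) + CrO₄²⁻(aq)
Let s be the solubility of PbCrO₄ here. The common ion gives [CrO₄²⁻] ≈ 0.23 mol L⁻¹, and [Pb²⁺] = s.
Ksp = [Pb²⁺][CrO₄²⁻] = s(0.23)
s = 3.1×10⁻¹³ / (0.23) = 1.3×10⁻¹²
s = 1.3×10⁻¹² mol L⁻¹

1.3×10⁻¹² M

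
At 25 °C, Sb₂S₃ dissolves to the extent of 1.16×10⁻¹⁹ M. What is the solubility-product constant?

Sb₂S₃(s) ⇌ 2 Sb³⁺(aq) + 3 S²⁻(aq)
If s mol/L of Sb₂S₃ dissolves, [Sb³⁺] = 2s and [S²⁻] = 3s.
Ksp = [Sb³⁺]^2[S²⁻]^3 = (2s)^2 · (3s)^3 = 108s^5
Ksp = 108 × (1.16×10⁻¹⁹)^5 = 2.27×10⁻⁹³

Ksp = 2.27×10⁻⁹³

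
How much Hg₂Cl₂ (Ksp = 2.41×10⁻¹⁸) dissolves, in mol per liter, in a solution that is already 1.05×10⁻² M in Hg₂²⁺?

7.58×10⁻⁹ M

Hg₂Cl₂(s) ⇌ Hg₂²⁺(aq) + 2 Cl⁻(aq)
Let s be the solubility of Hg₂Cl₂ here. The common ion gives [Hg₂²⁺] ≈ 1.05×10⁻² M, and [Cl⁻] = 2s.
Ksp = [Hg₂²⁺][Cl⁻]^2 = (1.05×10⁻²)(2s)^2
(2s)^2 = 2.41×10⁻¹⁸ / (1.05×10⁻²) = 2.30×10⁻¹⁶
s = 7.58×10⁻⁹ M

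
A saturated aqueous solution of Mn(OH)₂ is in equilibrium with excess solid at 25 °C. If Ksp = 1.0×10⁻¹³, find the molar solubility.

Mn(OH)₂(s) ⇌ Mn²⁺(aq) + 2 OH⁻(aq)
Let s be the molar solubility. Then [Mn²⁺] = s and [OH⁻] = 2s.
Ksp = [Mn²⁺][OH⁻]^2 = s · (2s)^2 = 4s^3
4s^3 = 1.0×10⁻¹³  ⇒  s^3 = 2.5×10⁻¹⁴
s = (2.5×10⁻¹⁴)^(1/3) = 2.9×10⁻⁵ mol/L

2.9×10⁻⁵ M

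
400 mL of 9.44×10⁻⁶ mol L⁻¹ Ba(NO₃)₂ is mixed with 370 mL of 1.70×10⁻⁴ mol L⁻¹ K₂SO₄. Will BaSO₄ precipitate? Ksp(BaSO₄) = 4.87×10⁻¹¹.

After mixing, V = 400 mL + 370 mL = 770 mL.
[Ba²⁺] = (9.44×10⁻⁶)(400)/770 = 4.90×10⁻⁶ mol L⁻¹
[SO₄²⁻] = (1.70×10⁻⁴)(370)/770 = 8.17×10⁻⁵ mol L⁻¹
Q = [Ba²⁺][SO₄²⁻] = 4.01×10⁻¹⁰
Q = 4.01×10⁻¹⁰ > Ksp = 4.87×10⁻¹¹, so the solution is supersaturated and BaSO₄ precipitates.

Yes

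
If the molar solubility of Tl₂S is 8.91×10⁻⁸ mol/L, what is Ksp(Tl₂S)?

Tl₂S(s) ⇌ 2 Tl⁺(aq) + S²⁻(aq)
With molar solubility s: [Tl⁺] = 2s, [S²⁻] = s.
Ksp = [Tl⁺]^2[S²⁻] = (2s)^2 · s = 4s^3
Ksp = 4 × (8.91×10⁻⁸)^3 = 2.83×10⁻²¹

Ksp = 2.83×10⁻²¹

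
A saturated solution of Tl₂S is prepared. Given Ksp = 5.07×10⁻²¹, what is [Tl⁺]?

Tl₂S(s) ⇌ 2 Tl⁺(aq) + S²⁻(aq)
For each mole of Tl₂S that dissolves per liter, [Tl⁺] = 2s and [S²⁻] = s; let s denote this solubility.
Ksp = [Tl⁺]^2[S²⁻] = (2s)^2 · s = 4s^3 = 5.07×10⁻²¹
s = 1.08×10⁻⁷ M
[Tl⁺] = 2s = 2.16×10⁻⁷ M

2.16×10⁻⁷ M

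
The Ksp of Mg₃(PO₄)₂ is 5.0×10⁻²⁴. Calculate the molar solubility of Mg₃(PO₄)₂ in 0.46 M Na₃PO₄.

Mg₃(PO₄)₂(s) ⇌ 3 Mg²⁺(aq) + 2 PO₄³⁻(aq)
Let s be the solubility of Mg₃(PO₄)₂ here. The common ion gives [PO₄³⁻] ≈ 0.46 M, and [Mg²⁺] = 3s.
Ksp = [Mg²⁺]^3[PO₄³⁻]^2 = (3s)^3(0.46)^2
(3s)^3 = 5.0×10⁻²⁴ / (0.46)^2 = 2.4×10⁻²³
s = 9.6×10⁻⁹ M

9.6×10⁻⁹ M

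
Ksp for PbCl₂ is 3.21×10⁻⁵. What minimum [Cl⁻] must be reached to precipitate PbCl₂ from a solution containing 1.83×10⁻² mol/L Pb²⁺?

Precipitation of each salt begins when its ion product equals Ksp.
PbCl₂(s) ⇌ Pb²⁺(aq) + 2 Cl⁻(aq)
Ksp = [Pb²⁺][Cl⁻]^2 = [Cl⁻]^2(1.83×10⁻²)
[Cl⁻]^2 = 3.21×10⁻⁵ / (1.83×10⁻²) = 1.75×10⁻³
[Cl⁻] = 4.19×10⁻² mol/L

4.19×10⁻² M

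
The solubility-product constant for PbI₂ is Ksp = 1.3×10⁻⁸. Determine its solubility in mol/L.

PbI₂(s) ⇌ Pb²⁺(aq) + 2 I⁻(aq)
For each mole of PbI₂ that dissolves per liter, [Pb²⁺] = s and [I⁻] = 2s; let s denote this solubility.
Ksp = [Pb²⁺][I⁻]^2 = s · (2s)^2 = 4s^3
4s^3 = 1.3×10⁻⁸  ⇒  s^3 = 3.3×10⁻⁹
Taking the 3rd root, s = 1.5×10⁻³ mol/L.

1.5×10⁻³ M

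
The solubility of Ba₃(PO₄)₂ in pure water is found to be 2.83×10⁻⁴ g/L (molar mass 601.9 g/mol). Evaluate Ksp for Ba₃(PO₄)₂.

Ksp = 2.48×10⁻³⁰

s = (2.83×10⁻⁴ g L⁻¹)/(601.9 g mol⁻¹) = 4.7018×10⁻⁷ M
Ba₃(PO₄)₂(s) ⇌ 3 Ba²⁺(aq) + 2 PO₄³⁻(aq)
Let s be the molar solubility. Then [Ba²⁺] = 3s and [PO₄³⁻] = 2s.
Ksp = [Ba²⁺]^3[PO₄³⁻]^2 = (3s)^3 · (2s)^2 = 108s^5
Ksp = 108 × (4.7018×10⁻⁷)^5 = 2.48×10⁻³⁰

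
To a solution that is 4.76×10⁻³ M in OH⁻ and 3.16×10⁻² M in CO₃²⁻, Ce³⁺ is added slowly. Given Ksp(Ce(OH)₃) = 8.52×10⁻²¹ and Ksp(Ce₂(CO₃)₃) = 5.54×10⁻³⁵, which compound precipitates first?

Ce₂(CO₃)₃

The threshold for precipitation is Q = Ksp.
For Ce(OH)₃: [Ce³⁺] = (Ksp/[OH⁻]^3) = 7.90×10⁻¹⁴ M
For Ce₂(CO₃)₃: [Ce³⁺] = (Ksp/[CO₃²⁻]^3)^(1/2) = 1.33×10⁻¹⁵ M
The smaller threshold [Ce³⁺] is reached first, so Ce₂(CO₃)₃ precipitates first.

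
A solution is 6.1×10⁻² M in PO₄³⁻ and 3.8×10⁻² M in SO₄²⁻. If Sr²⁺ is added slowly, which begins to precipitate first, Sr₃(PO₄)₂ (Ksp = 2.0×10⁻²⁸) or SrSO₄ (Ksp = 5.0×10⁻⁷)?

Sr₃(PO₄)₂

Each salt precipitates once Q = Ksp for that salt.
For Sr₃(PO₄)₂: [Sr²⁺] = (Ksp/[PO₄³⁻]^2)^(1/3) = 3.8×10⁻⁹ M
For SrSO₄: [Sr²⁺] = (Ksp/[SO₄²⁻]) = 1.3×10⁻⁵ M
Sr₃(PO₄)₂ requires the lower [Sr²⁺], so it precipitates first.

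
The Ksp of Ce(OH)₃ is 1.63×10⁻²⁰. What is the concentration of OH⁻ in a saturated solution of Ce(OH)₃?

Ce(OH)₃(s) ⇌ Ce³⁺(aq) + 3 OH⁻(aq)
For each mole of Ce(OH)₃ that dissolves per liter, [Ce³⁺] = s and [OH⁻] = 3s; let s denote this solubility.
Ksp = [Ce³⁺][OH⁻]^3 = s · (3s)^3 = 27s^4 = 1.63×10⁻²⁰
s = 4.96×10⁻⁶ M
[OH⁻] = 3s = 1.49×10⁻⁵ M

1.49×10⁻⁵ M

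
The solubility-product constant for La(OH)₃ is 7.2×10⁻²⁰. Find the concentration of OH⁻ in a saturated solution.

La(OH)₃(s) ⇌ La³⁺(aq) + 3 OH⁻(aq)
With molar solubility s: [La³⁺] = s, [OH⁻] = 3s.
Ksp = [La³⁺][OH⁻]^3 = s · (3s)^3 = 27s^4 = 7.2×10⁻²⁰
s = 7.2×10⁻⁶ mol L⁻¹
[OH⁻] = 3s = 2.2×10⁻⁵ mol L⁻¹

2.2×10⁻⁵ M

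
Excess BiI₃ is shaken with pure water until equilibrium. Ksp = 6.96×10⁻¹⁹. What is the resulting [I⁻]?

BiI₃(s) ⇌ Bi³⁺(aq) + 3 I⁻(aq)
Let s be the molar solubility. Then [Bi³⁺] = s and [I⁻] = 3s.
Ksp = [Bi³⁺][I⁻]^3 = s · (3s)^3 = 27s^4 = 6.96×10⁻¹⁹
s = 1.27×10⁻⁵ mol L⁻¹
[I⁻] = 3s = 3.80×10⁻⁵ mol L⁻¹

3.80×10⁻⁵ M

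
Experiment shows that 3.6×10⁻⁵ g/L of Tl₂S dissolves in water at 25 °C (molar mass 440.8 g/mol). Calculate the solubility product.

Ksp = 2.2×10⁻²¹

Convert to molarity: s = 3.6×10⁻⁵ / 440.8 = 8.167×10⁻⁸ mol/L
Tl₂S(s) ⇌ 2 Tl⁺(aq) + S²⁻(aq)
With molar solubility s: [Tl⁺] = 2s, [S²⁻] = s.
Ksp = [Tl⁺]^2[S²⁻] = (2s)^2 · s = 4s^3
Ksp = 4 × (8.167×10⁻⁸)^3 = 2.2×10⁻²¹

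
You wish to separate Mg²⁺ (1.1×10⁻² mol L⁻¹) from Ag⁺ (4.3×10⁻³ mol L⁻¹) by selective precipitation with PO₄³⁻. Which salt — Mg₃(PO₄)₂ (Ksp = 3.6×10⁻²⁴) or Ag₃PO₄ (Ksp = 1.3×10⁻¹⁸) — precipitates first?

Ag₃PO₄

Precipitation begins when Q = Ksp.
For Mg₃(PO₄)₂: [PO₄³⁻] = (Ksp/[Mg²⁺]^3)^(1/2) = 1.6×10⁻⁹ mol L⁻¹
For Ag₃PO₄: [PO₄³⁻] = (Ksp/[Ag⁺]^3) = 1.6×10⁻¹¹ mol L⁻¹
Since Ag₃PO₄ needs less PO₄³⁻ to reach saturation, it precipitates first.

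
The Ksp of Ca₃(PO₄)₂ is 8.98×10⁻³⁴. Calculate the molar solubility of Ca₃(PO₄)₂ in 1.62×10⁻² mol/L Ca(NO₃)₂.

Ca₃(PO₄)₂(s) ⇌ 3 Ca²⁺(aq) + 2 PO₄³⁻(aq)
The solution already contains Ca²⁺ at 1.62×10⁻² mol/L. Let s be the molar solubility of Ca₃(PO₄)₂.
[Ca²⁺] ≈ 1.62×10⁻² mol/L (common ion dominates); [PO₄³⁻] = 2s.
Ksp = [Ca²⁺]^3[PO₄³⁻]^2 = (1.62×10⁻²)^3(2s)^2
(2s)^2 = 8.98×10⁻³⁴ / (1.62×10⁻²)^3 = 2.11×10⁻²⁸
s = 7.27×10⁻¹⁵ mol/L

7.27×10⁻¹⁵ M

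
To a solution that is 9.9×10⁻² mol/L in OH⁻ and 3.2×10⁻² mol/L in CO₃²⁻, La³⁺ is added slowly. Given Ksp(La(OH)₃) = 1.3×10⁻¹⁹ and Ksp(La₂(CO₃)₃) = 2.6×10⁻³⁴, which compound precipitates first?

Each salt precipitates once Q = Ksp for that salt.
For La(OH)₃: [La³⁺] = (Ksp/[OH⁻]^3) = 1.3×10⁻¹⁶ mol/L
For La₂(CO₃)₃: [La³⁺] = (Ksp/[CO₃²⁻]^3)^(1/2) = 2.8×10⁻¹⁵ mol/L
The smaller threshold [La³⁺] is reached first, so La(OH)₃ precipitates first.

La(OH)₃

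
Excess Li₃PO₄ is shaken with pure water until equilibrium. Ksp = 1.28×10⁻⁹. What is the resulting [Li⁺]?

Li₃PO₄(s) ⇌ 3 Li⁺(aq) + PO₄³⁻(aq)
With molar solubility s: [Li⁺] = 3s, [PO₄³⁻] = s.
Ksp = [Li⁺]^3[PO₄³⁻] = (3s)^3 · s = 27s^4 = 1.28×10⁻⁹
s = 2.62×10⁻³ M
[Li⁺] = 3s = 7.87×10⁻³ M

7.87×10⁻³ M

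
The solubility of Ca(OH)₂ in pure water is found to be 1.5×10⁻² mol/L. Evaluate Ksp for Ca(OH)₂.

Ca(OH)₂(s) ⇌ Ca²⁺(aq) + 2 OH⁻(aq)
For each mole of Ca(OH)₂ that dissolves per liter, [Ca²⁺] = s and [OH⁻] = 2s; let s denote this solubility.
Ksp = [Ca²⁺][OH⁻]^2 = s · (2s)^2 = 4s^3
Ksp = 4 × (1.5×10⁻²)^3 = 1.4×10⁻⁵

Ksp = 1.4×10⁻⁵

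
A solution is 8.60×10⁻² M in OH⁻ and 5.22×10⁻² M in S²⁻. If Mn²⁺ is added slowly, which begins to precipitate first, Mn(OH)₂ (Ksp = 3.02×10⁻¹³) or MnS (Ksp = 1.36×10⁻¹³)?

MnS

The threshold for precipitation is Q = Ksp.
For Mn(OH)₂: [Mn²⁺] = (Ksp/[OH⁻]^2) = 4.08×10⁻¹¹ M
For MnS: [Mn²⁺] = (Ksp/[S²⁻]) = 2.61×10⁻¹² M
MnS requires the lower [Mn²⁺], so it precipitates first.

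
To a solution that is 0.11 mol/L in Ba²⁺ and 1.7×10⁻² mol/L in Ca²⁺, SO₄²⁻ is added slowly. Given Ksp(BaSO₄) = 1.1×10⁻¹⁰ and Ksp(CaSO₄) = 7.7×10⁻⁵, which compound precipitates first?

A salt starts to precipitate once the ion product Q reaches its Ksp.
For BaSO₄: [SO₄²⁻] = (Ksp/[Ba²⁺]) = 1.0×10⁻⁹ mol/L
For CaSO₄: [SO₄²⁻] = (Ksp/[Ca²⁺]) = 4.5×10⁻³ mol/L
The smaller threshold [SO₄²⁻] is reached first, so BaSO₄ precipitates first.

BaSO₄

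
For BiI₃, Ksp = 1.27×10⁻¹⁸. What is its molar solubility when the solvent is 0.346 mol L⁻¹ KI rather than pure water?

BiI₃(s) ⇌ Bi³⁺(aq) + 3 I⁻(aq)
I⁻ is already present at 0.346 mol L⁻¹. If s mol/L of BiI₃ dissolves, [Bi³⁺] = s while [I⁻] ≈ 0.346 mol L⁻¹.
Ksp = [Bi³⁺][I⁻]^3 = s(0.346)^3
s = 1.27×10⁻¹⁸ / (0.346)^3 = 3.07×10⁻¹⁷
s = 3.07×10⁻¹⁷ mol L⁻¹

3.07×10⁻¹⁷ M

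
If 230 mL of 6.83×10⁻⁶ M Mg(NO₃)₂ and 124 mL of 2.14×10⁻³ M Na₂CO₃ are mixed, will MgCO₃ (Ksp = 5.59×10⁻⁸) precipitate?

The combined volume is 354 mL.
[Mg²⁺] = (6.83×10⁻⁶)(230)/354 = 4.44×10⁻⁶ M
[CO₃²⁻] = (2.14×10⁻³)(124)/354 = 7.50×10⁻⁴ M
Q = [Mg²⁺][CO₃²⁻] = 3.33×10⁻⁹
Q = 3.33×10⁻⁹ < Ksp = 5.59×10⁻⁸, so the solution is unsaturated and no precipitate forms.

No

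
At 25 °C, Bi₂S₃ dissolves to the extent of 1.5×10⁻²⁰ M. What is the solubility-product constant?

Ksp = 8.2×10⁻⁹⁸

Bi₂S₃(s) ⇌ 2 Bi³⁺(aq) + 3 S²⁻(aq)
With molar solubility s: [Bi³⁺] = 2s, [S²⁻] = 3s.
Ksp = [Bi³⁺]^2[S²⁻]^3 = (2s)^2 · (3s)^3 = 108s^5
Ksp = 108 × (1.5×10⁻²⁰)^5 = 8.2×10⁻⁹⁸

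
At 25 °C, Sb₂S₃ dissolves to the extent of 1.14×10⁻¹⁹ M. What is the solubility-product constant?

Ksp = 2.08×10⁻⁹³

Sb₂S₃(s) ⇌ 2 Sb³⁺(aq) + 3 S²⁻(aq)
Let s be the molar solubility. Then [Sb³⁺] = 2s and [S²⁻] = 3s.
Ksp = [Sb³⁺]^2[S²⁻]^3 = (2s)^2 · (3s)^3 = 108s^5
Ksp = 108 × (1.14×10⁻¹⁹)^5 = 2.08×10⁻⁹³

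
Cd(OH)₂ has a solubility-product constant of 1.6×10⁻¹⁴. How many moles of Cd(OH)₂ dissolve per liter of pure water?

Cd(OH)₂(s) ⇌ Cd²⁺(aq) + 2 OH⁻(aq)
If s mol/L of Cd(OH)₂ dissolves, [Cd²⁺] = s and [OH⁻] = 2s.
Ksp = [Cd²⁺][OH⁻]^2 = s · (2s)^2 = 4s^3
4s^3 = 1.6×10⁻¹⁴  ⇒  s^3 = 4.0×10⁻¹⁵
s = 1.6×10⁻⁵ mol L⁻¹

1.6×10⁻⁵ M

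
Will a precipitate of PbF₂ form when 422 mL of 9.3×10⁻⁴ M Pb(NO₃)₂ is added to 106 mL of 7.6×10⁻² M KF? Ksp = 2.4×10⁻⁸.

After mixing, V = 422 mL + 106 mL = 528 mL.
[Pb²⁺] = (9.3×10⁻⁴)(422)/528 = 7.4×10⁻⁴ M
[F⁻] = (7.6×10⁻²)(106)/528 = 1.5×10⁻² M
Q = [Pb²⁺][F⁻]^2 = 1.7×10⁻⁷
Since Q (1.7×10⁻⁷) exceeds Ksp (2.4×10⁻⁸), PbF₂ will precipitate.

Yes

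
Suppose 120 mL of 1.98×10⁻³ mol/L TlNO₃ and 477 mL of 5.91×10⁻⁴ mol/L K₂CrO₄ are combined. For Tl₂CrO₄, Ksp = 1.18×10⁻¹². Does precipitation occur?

Yes

Total volume after mixing = 120 + 477 = 597 mL.
[Tl⁺] = (1.98×10⁻³)(120)/597 = 3.98×10⁻⁴ mol/L
[CrO₄²⁻] = (5.91×10⁻⁴)(477)/597 = 4.72×10⁻⁴ mol/L
Q = [Tl⁺]^2[CrO₄²⁻] = 7.48×10⁻¹¹
Q = 7.48×10⁻¹¹ > Ksp = 1.18×10⁻¹², so the solution is supersaturated and Tl₂CrO₄ precipitates.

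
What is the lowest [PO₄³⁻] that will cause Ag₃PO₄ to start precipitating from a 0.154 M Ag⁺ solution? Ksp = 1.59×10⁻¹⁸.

4.35×10⁻¹⁶ M

The threshold for precipitation is Q = Ksp.
Ag₃PO₄(s) ⇌ 3 Ag⁺(aq) + PO₄³⁻(aq)
Ksp = [Ag⁺]^3[PO₄³⁻] = [PO₄³⁻](0.154)^3
[PO₄³⁻] = 1.59×10⁻¹⁸ / (0.154)^3 = 4.35×10⁻¹⁶
[PO₄³⁻] = 4.35×10⁻¹⁶ M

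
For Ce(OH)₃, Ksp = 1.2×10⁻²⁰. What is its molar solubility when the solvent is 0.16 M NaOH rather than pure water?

2.9×10⁻¹⁸ M

Ce(OH)₃(s) ⇌ Ce³⁺(aq) + 3 OH⁻(aq)
With OH⁻ already at 0.16 M and s small, take [OH⁻] ≈ 0.16 M and [Ce³⁺] = s.
Ksp = [Ce³⁺][OH⁻]^3 = s(0.16)^3
s = 1.2×10⁻²⁰ / (0.16)^3 = 2.9×10⁻¹⁸
s = 2.9×10⁻¹⁸ M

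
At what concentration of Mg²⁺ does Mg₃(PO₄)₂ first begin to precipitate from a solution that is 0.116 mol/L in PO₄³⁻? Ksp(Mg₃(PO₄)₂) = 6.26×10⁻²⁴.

7.75×10⁻⁸ M

Precipitation of each salt begins when its ion product equals Ksp.
Mg₃(PO₄)₂(s) ⇌ 3 Mg²⁺(aq) + 2 PO₄³⁻(aq)
Ksp = [Mg²⁺]^3[PO₄³⁻]^2 = [Mg²⁺]^3(0.116)^2
[Mg²⁺]^3 = 6.26×10⁻²⁴ / (0.116)^2 = 4.65×10⁻²²
[Mg²⁺] = 7.75×10⁻⁸ mol/L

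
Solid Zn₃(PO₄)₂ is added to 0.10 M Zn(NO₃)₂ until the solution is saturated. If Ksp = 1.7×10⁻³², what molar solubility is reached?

2.1×10⁻¹⁵ M

Zn₃(PO₄)₂(s) ⇌ 3 Zn²⁺(aq) + 2 PO₄³⁻(aq)
The solution already contains Zn²⁺ at 0.10 M. Let s be the molar solubility of Zn₃(PO₄)₂.
[Zn²⁺] ≈ 0.10 M (common ion dominates); [PO₄³⁻] = 2s.
Ksp = [Zn²⁺]^3[PO₄³⁻]^2 = (0.10)^3(2s)^2
(2s)^2 = 1.7×10⁻³² / (0.10)^3 = 1.7×10⁻²⁹
s = 2.1×10⁻¹⁵ M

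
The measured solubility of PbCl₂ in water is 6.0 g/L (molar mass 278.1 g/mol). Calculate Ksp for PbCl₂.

Ksp = 4.0×10⁻⁵

Convert to molarity: s = 6.0 / 278.1 = 2.157×10⁻² mol/L
PbCl₂(s) ⇌ Pb²⁺(aq) + 2 Cl⁻(aq)
If s mol/L of PbCl₂ dissolves, [Pb²⁺] = s and [Cl⁻] = 2s.
Ksp = [Pb²⁺][Cl⁻]^2 = s · (2s)^2 = 4s^3
Ksp = 4 × (2.157×10⁻²)^3 = 4.0×10⁻⁵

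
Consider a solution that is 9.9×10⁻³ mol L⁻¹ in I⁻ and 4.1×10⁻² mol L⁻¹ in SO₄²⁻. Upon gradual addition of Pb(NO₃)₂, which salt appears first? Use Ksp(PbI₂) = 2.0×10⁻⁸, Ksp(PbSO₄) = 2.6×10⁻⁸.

PbSO₄

Precipitation begins when Q = Ksp.
For PbI₂: [Pb²⁺] = (Ksp/[I⁻]^2) = 2.0×10⁻⁴ mol L⁻¹
For PbSO₄: [Pb²⁺] = (Ksp/[SO₄²⁻]) = 6.3×10⁻⁷ mol L⁻¹
PbSO₄ requires the lower [Pb²⁺], so it precipitates first.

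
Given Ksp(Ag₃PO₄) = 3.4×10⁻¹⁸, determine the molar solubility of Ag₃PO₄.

1.9×10⁻⁵ M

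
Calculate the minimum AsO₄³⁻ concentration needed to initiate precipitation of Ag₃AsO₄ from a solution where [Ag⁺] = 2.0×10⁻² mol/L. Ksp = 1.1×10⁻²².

A salt starts to precipitate once the ion product Q reaches its Ksp.
Ag₃AsO₄(s) ⇌ 3 Ag⁺(aq) + AsO₄³⁻(aq)
Ksp = [Ag⁺]^3[AsO₄³⁻] = [AsO₄³⁻](2.0×10⁻²)^3
[AsO₄³⁻] = 1.1×10⁻²² / (2.0×10⁻²)^3 = 1.4×10⁻¹⁷
[AsO₄³⁻] = 1.4×10⁻¹⁷ mol/L

1.4×10⁻¹⁷ M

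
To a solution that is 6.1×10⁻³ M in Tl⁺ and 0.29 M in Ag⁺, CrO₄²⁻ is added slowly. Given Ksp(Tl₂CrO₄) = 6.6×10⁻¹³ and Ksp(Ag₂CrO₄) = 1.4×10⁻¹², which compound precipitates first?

Ag₂CrO₄

Precipitation begins when Q = Ksp.
For Tl₂CrO₄: [CrO₄²⁻] = (Ksp/[Tl⁺]^2) = 1.8×10⁻⁸ M
For Ag₂CrO₄: [CrO₄²⁻] = (Ksp/[Ag⁺]^2) = 1.7×10⁻¹¹ M
The smaller threshold [CrO₄²⁻] is reached first, so Ag₂CrO₄ precipitates first.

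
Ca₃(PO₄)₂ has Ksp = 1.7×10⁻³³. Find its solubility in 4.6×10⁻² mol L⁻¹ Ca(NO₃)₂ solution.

2.1×10⁻¹⁵ M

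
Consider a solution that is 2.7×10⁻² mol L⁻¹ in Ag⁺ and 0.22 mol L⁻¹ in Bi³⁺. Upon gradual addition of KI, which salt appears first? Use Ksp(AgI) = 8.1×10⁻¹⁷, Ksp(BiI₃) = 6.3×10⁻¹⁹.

AgI

A salt starts to precipitate once the ion product Q reaches its Ksp.
For AgI: [I⁻] = (Ksp/[Ag⁺]) = 3.0×10⁻¹⁵ mol L⁻¹
For BiI₃: [I⁻] = (Ksp/[Bi³⁺])^(1/3) = 1.4×10⁻⁶ mol L⁻¹
The smaller threshold [I⁻] is reached first, so AgI precipitates first.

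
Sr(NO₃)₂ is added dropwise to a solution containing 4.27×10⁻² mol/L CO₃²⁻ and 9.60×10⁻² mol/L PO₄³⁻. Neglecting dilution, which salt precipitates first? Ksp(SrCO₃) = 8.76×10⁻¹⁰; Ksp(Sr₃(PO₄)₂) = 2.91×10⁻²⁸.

A salt starts to precipitate once the ion product Q reaches its Ksp.
For SrCO₃: [Sr²⁺] = (Ksp/[CO₃²⁻]) = 2.05×10⁻⁸ mol/L
For Sr₃(PO₄)₂: [Sr²⁺] = (Ksp/[PO₄³⁻]^2)^(1/3) = 3.16×10⁻⁹ mol/L
The smaller threshold [Sr²⁺] is reached first, so Sr₃(PO₄)₂ precipitates first.

Sr₃(PO₄)₂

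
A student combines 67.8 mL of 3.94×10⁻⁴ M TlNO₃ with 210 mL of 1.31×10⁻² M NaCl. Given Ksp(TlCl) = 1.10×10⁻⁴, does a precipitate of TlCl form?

After mixing, V = 67.8 mL + 210 mL = 277.8 mL.
[Tl⁺] = (3.94×10⁻⁴)(67.8)/277.8 = 9.62×10⁻⁵ M
[Cl⁻] = (1.31×10⁻²)(210)/277.8 = 9.90×10⁻³ M
Q = [Tl⁺][Cl⁻] = 9.52×10⁻⁷
Q < Ksp (9.52×10⁻⁷ vs 1.10×10⁻⁴); the solution remains unsaturated and no precipitate forms.

No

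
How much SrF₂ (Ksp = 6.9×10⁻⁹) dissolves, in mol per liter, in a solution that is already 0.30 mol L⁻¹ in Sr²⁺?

7.6×10⁻⁵ M

SrF₂(s) ⇌ Sr²⁺(aq) + 2 F⁻(aq)
The solution already contains Sr²⁺ at 0.30 mol L⁻¹. Let s be the molar solubility of SrF₂.
[Sr²⁺] ≈ 0.30 mol L⁻¹ (common ion dominates); [F⁻] = 2s.
Ksp = [Sr²⁺][F⁻]^2 = (0.30)(2s)^2
(2s)^2 = 6.9×10⁻⁹ / (0.30) = 2.3×10⁻⁸
s = 7.6×10⁻⁵ mol L⁻¹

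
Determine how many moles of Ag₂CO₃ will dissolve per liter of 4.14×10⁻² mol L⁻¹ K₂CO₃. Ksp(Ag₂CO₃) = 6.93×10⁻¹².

6.47×10⁻⁶ M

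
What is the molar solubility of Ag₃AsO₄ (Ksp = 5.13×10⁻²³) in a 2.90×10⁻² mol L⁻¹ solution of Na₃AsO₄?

Ag₃AsO₄(s) ⇌ 3 Ag⁺(aq) + AsO₄³⁻(aq)
With AsO₄³⁻ already at 2.90×10⁻² mol L⁻¹ and s small, take [AsO₄³⁻] ≈ 2.90×10⁻² mol L⁻¹ and [Ag⁺] = 3s.
Ksp = [Ag⁺]^3[AsO₄³⁻] = (3s)^3(2.90×10⁻²)
(3s)^3 = 5.13×10⁻²³ / (2.90×10⁻²) = 1.77×10⁻²¹
s = 4.03×10⁻⁸ mol L⁻¹

4.03×10⁻⁸ M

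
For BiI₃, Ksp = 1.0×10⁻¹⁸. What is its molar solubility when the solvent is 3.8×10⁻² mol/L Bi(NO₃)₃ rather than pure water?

BiI₃(s) ⇌ Bi³⁺(aq) + 3 I⁻(aq)
With Bi³⁺ already at 3.8×10⁻² mol/L and s small, take [Bi³⁺] ≈ 3.8×10⁻² mol/L and [I⁻] = 3s.
Ksp = [Bi³⁺][I⁻]^3 = (3.8×10⁻²)(3s)^3
(3s)^3 = 1.0×10⁻¹⁸ / (3.8×10⁻²) = 2.6×10⁻¹⁷
s = 9.9×10⁻⁷ mol/L

9.9×10⁻⁷ M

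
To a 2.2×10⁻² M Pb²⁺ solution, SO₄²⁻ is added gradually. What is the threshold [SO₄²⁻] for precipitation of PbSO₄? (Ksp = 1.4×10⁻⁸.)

6.4×10⁻⁷ M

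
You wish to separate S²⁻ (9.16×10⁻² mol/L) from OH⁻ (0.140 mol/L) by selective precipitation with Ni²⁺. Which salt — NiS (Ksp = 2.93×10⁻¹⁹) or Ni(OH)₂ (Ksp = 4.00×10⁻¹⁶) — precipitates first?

NiS

Precipitation of each salt begins when its ion product equals Ksp.
For NiS: [Ni²⁺] = (Ksp/[S²⁻]) = 3.20×10⁻¹⁸ mol/L
For Ni(OH)₂: [Ni²⁺] = (Ksp/[OH⁻]^2) = 2.04×10⁻¹⁴ mol/L
NiS requires the lower [Ni²⁺], so it precipitates first.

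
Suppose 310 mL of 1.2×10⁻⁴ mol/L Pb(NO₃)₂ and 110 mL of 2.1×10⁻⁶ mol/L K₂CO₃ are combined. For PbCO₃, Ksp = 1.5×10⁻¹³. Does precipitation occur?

The combined volume is 420 mL.
[Pb²⁺] = (1.2×10⁻⁴)(310)/420 = 8.9×10⁻⁵ mol/L
[CO₃²⁻] = (2.1×10⁻⁶)(110)/420 = 5.5×10⁻⁷ mol/L
Q = [Pb²⁺][CO₃²⁻] = 4.9×10⁻¹¹
Q = 4.9×10⁻¹¹ > Ksp = 1.5×10⁻¹³, so the solution is supersaturated and PbCO₃ precipitates.

Yes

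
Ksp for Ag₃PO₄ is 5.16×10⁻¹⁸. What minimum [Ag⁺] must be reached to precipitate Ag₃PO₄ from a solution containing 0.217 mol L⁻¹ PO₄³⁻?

2.88×10⁻⁶ M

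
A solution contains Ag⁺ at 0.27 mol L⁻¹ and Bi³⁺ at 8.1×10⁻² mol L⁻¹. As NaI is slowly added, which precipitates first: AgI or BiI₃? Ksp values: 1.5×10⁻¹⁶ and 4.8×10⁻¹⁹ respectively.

AgI

Precipitation of each salt begins when its ion product equals Ksp.
For AgI: [I⁻] = (Ksp/[Ag⁺]) = 5.6×10⁻¹⁶ mol L⁻¹
For BiI₃: [I⁻] = (Ksp/[Bi³⁺])^(1/3) = 1.8×10⁻⁶ mol L⁻¹
Since AgI needs less I⁻ to reach saturation, it precipitates first.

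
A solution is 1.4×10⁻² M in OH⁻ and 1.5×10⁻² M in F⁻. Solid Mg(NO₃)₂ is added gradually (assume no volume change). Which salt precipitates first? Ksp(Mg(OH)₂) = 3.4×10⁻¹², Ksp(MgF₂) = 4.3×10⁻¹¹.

Mg(OH)₂

Precipitation of each salt begins when its ion product equals Ksp.
For Mg(OH)₂: [Mg²⁺] = (Ksp/[OH⁻]^2) = 1.7×10⁻⁸ M
For MgF₂: [Mg²⁺] = (Ksp/[F⁻]^2) = 1.9×10⁻⁷ M
Since Mg(OH)₂ needs less Mg²⁺ to reach saturation, it precipitates first.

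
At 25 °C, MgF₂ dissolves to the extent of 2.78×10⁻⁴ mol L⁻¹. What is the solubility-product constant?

Ksp = 8.59×10⁻¹¹

MgF₂(s) ⇌ Mg²⁺(aq) + 2 F⁻(aq)
If s mol/L of MgF₂ dissolves, [Mg²⁺] = s and [F⁻] = 2s.
Ksp = [Mg²⁺][F⁻]^2 = s · (2s)^2 = 4s^3
Ksp = 4 × (2.78×10⁻⁴)^3 = 8.59×10⁻¹¹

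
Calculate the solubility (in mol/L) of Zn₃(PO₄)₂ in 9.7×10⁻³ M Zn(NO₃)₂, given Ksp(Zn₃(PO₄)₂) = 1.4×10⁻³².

6.2×10⁻¹⁴ M

Zn₃(PO₄)₂(s) ⇌ 3 Zn²⁺(aq) + 2 PO₄³⁻(aq)
Let s be the solubility of Zn₃(PO₄)₂ here. The common ion gives [Zn²⁺] ≈ 9.7×10⁻³ M, and [PO₄³⁻] = 2s.
Ksp = [Zn²⁺]^3[PO₄³⁻]^2 = (9.7×10⁻³)^3(2s)^2
(2s)^2 = 1.4×10⁻³² / (9.7×10⁻³)^3 = 1.5×10⁻²⁶
s = 6.2×10⁻¹⁴ M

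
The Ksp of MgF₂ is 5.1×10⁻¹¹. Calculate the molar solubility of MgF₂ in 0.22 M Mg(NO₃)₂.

7.6×10⁻⁶ M

MgF₂(s) ⇌ Mg²⁺(aq) + 2 F⁻(aq)
Let s be the solubility of MgF₂ here. The common ion gives [Mg²⁺] ≈ 0.22 M, and [F⁻] = 2s.
Ksp = [Mg²⁺][F⁻]^2 = (0.22)(2s)^2
(2s)^2 = 5.1×10⁻¹¹ / (0.22) = 2.3×10⁻¹⁰
s = 7.6×10⁻⁶ M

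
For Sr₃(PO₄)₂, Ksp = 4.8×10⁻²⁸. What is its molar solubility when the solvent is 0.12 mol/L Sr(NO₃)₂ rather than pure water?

2.6×10⁻¹³ M

Sr₃(PO₄)₂(s) ⇌ 3 Sr²⁺(aq) + 2 PO₄³⁻(aq)
Let s be the solubility of Sr₃(PO₄)₂ here. The common ion gives [Sr²⁺] ≈ 0.12 mol/L, and [PO₄³⁻] = 2s.
Ksp = [Sr²⁺]^3[PO₄³⁻]^2 = (0.12)^3(2s)^2
(2s)^2 = 4.8×10⁻²⁸ / (0.12)^3 = 2.8×10⁻²⁵
s = 2.6×10⁻¹³ mol/L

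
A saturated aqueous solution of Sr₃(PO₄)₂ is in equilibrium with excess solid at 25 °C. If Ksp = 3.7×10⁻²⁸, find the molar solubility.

1.3×10⁻⁶ M

Sr₃(PO₄)₂(s) ⇌ 3 Sr²⁺(aq) + 2 PO₄³⁻(aq)
Call the molar solubility s, so that [Sr²⁺] = 3s and [PO₄³⁻] = 2s.
Ksp = [Sr²⁺]^3[PO₄³⁻]^2 = (3s)^3 · (2s)^2 = 108s^5
108s^5 = 3.7×10⁻²⁸  ⇒  s^5 = 3.4×10⁻³⁰
s = 1.3×10⁻⁶ mol L⁻¹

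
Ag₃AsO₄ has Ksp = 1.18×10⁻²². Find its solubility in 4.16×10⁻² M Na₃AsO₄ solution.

Ag₃AsO₄(s) ⇌ 3 Ag⁺(aq) + AsO₄³⁻(aq)
The solution already contains AsO₄³⁻ at 4.16×10⁻² M. Let s be the molar solubility of Ag₃AsO₄.
[AsO₄³⁻] ≈ 4.16×10⁻² M (common ion dominates); [Ag⁺] = 3s.
Ksp = [Ag⁺]^3[AsO₄³⁻] = (3s)^3(4.16×10⁻²)
(3s)^3 = 1.18×10⁻²² / (4.16×10⁻²) = 2.84×10⁻²¹
s = 4.72×10⁻⁸ M

4.72×10⁻⁸ M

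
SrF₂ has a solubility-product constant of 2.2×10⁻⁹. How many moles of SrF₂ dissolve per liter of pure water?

8.2×10⁻⁴ M

SrF₂(s) ⇌ Sr²⁺(aq) + 2 F⁻(aq)
Call the molar solubility s, so that [Sr²⁺] = s and [F⁻] = 2s.
Ksp = [Sr²⁺][F⁻]^2 = s · (2s)^2 = 4s^3
4s^3 = 2.2×10⁻⁹  ⇒  s^3 = 5.5×10⁻¹⁰
s = (5.5×10⁻¹⁰)^(1/3) = 8.2×10⁻⁴ M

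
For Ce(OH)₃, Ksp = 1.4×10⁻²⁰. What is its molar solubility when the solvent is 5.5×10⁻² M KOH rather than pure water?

8.4×10⁻¹⁷ M

Ce(OH)₃(s) ⇌ Ce³⁺(aq) + 3 OH⁻(aq)
With OH⁻ already at 5.5×10⁻² M and s small, take [OH⁻] ≈ 5.5×10⁻² M and [Ce³⁺] = s.
Ksp = [Ce³⁺][OH⁻]^3 = s(5.5×10⁻²)^3
s = 1.4×10⁻²⁰ / (5.5×10⁻²)^3 = 8.4×10⁻¹⁷
s = 8.4×10⁻¹⁷ M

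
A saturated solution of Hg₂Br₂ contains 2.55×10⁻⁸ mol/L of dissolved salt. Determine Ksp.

Ksp = 6.63×10⁻²³

Hg₂Br₂(s) ⇌ Hg₂²⁺(aq) + 2 Br⁻(aq)
With molar solubility s: [Hg₂²⁺] = s, [Br⁻] = 2s.
Ksp = [Hg₂²⁺][Br⁻]^2 = s · (2s)^2 = 4s^3
Ksp = 4 × (2.55×10⁻⁸)^3 = 6.63×10⁻²³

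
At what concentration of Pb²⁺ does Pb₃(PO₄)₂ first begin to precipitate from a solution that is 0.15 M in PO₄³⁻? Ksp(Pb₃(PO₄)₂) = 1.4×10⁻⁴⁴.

Each salt precipitates once Q = Ksp for that salt.
Pb₃(PO₄)₂(s) ⇌ 3 Pb²⁺(aq) + 2 PO₄³⁻(aq)
Ksp = [Pb²⁺]^3[PO₄³⁻]^2 = [Pb²⁺]^3(0.15)^2
[Pb²⁺]^3 = 1.4×10⁻⁴⁴ / (0.15)^2 = 6.2×10⁻⁴³
[Pb²⁺] = 8.5×10⁻¹⁵ M

8.5×10⁻¹⁵ M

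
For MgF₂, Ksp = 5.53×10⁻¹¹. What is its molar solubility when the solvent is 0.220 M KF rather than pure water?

1.14×10⁻⁹ M

MgF₂(s) ⇌ Mg²⁺(aq) + 2 F⁻(aq)
The solution already contains F⁻ at 0.220 M. Let s be the molar solubility of MgF₂.
[F⁻] ≈ 0.220 M (common ion dominates); [Mg²⁺] = s.
Ksp = [Mg²⁺][F⁻]^2 = s(0.220)^2
s = 5.53×10⁻¹¹ / (0.220)^2 = 1.14×10⁻⁹
s = 1.14×10⁻⁹ M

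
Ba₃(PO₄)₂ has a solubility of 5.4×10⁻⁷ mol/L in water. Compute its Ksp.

Ksp = 5.0×10⁻³⁰

Ba₃(PO₄)₂(s) ⇌ 3 Ba²⁺(aq) + 2 PO₄³⁻(aq)
With molar solubility s: [Ba²⁺] = 3s, [PO₄³⁻] = 2s.
Ksp = [Ba²⁺]^3[PO₄³⁻]^2 = (3s)^3 · (2s)^2 = 108s^5
Ksp = 108 × (5.4×10⁻⁷)^5 = 5.0×10⁻³⁰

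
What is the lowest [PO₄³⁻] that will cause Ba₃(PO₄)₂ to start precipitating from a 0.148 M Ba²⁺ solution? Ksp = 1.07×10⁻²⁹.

5.75×10⁻¹⁴ M

Each salt precipitates once Q = Ksp for that salt.
Ba₃(PO₄)₂(s) ⇌ 3 Ba²⁺(aq) + 2 PO₄³⁻(aq)
Ksp = [Ba²⁺]^3[PO₄³⁻]^2 = [PO₄³⁻]^2(0.148)^3
[PO₄³⁻]^2 = 1.07×10⁻²⁹ / (0.148)^3 = 3.30×10⁻²⁷
[PO₄³⁻] = 5.75×10⁻¹⁴ M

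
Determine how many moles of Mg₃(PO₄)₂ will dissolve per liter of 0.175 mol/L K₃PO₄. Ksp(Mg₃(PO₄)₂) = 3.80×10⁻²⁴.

Mg₃(PO₄)₂(s) ⇌ 3 Mg²⁺(aq) + 2 PO₄³⁻(aq)
The solution already contains PO₄³⁻ at 0.175 mol/L. Let s be the molar solubility of Mg₃(PO₄)₂.
[PO₄³⁻] ≈ 0.175 mol/L (common ion dominates); [Mg²⁺] = 3s.
Ksp = [Mg²⁺]^3[PO₄³⁻]^2 = (3s)^3(0.175)^2
(3s)^3 = 3.80×10⁻²⁴ / (0.175)^2 = 1.24×10⁻²²
s = 1.66×10⁻⁸ mol/L

1.66×10⁻⁸ M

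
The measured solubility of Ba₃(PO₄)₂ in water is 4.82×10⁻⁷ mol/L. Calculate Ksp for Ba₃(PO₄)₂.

Ba₃(PO₄)₂(s) ⇌ 3 Ba²⁺(aq) + 2 PO₄³⁻(aq)
If s mol/L of Ba₃(PO₄)₂ dissolves, [Ba²⁺] = 3s and [PO₄³⁻] = 2s.
Ksp = [Ba²⁺]^3[PO₄³⁻]^2 = (3s)^3 · (2s)^2 = 108s^5
Ksp = 108 × (4.82×10⁻⁷)^5 = 2.81×10⁻³⁰

Ksp = 2.81×10⁻³⁰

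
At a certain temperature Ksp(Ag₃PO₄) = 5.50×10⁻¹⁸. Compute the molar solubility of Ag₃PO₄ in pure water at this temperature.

Ag₃PO₄(s) ⇌ 3 Ag⁺(aq) + PO₄³⁻(aq)
For each mole of Ag₃PO₄ that dissolves per liter, [Ag⁺] = 3s and [PO₄³⁻] = s; let s denote this solubility.
Ksp = [Ag⁺]^3[PO₄³⁻] = (3s)^3 · s = 27s^4
27s^4 = 5.50×10⁻¹⁸  ⇒  s^4 = 2.04×10⁻¹⁹
s = 2.12×10⁻⁵ mol L⁻¹

2.12×10⁻⁵ M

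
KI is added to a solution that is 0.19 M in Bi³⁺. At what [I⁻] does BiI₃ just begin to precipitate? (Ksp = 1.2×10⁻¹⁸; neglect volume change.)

1.8×10⁻⁶ M

Precipitation begins when Q = Ksp.
BiI₃(s) ⇌ Bi³⁺(aq) + 3 I⁻(aq)
Ksp = [Bi³⁺][I⁻]^3 = [I⁻]^3(0.19)
[I⁻]^3 = 1.2×10⁻¹⁸ / (0.19) = 6.3×10⁻¹⁸
[I⁻] = 1.8×10⁻⁶ M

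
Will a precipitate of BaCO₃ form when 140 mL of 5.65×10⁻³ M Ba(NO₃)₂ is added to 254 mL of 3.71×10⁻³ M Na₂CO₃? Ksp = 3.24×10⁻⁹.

Yes

Total volume after mixing = 140 + 254 = 394 mL.
[Ba²⁺] = (5.65×10⁻³)(140)/394 = 2.01×10⁻³ M
[CO₃²⁻] = (3.71×10⁻³)(254)/394 = 2.39×10⁻³ M
Q = [Ba²⁺][CO₃²⁻] = 4.80×10⁻⁶
Since Q (4.80×10⁻⁶) exceeds Ksp (3.24×10⁻⁹), BaCO₃ will precipitate.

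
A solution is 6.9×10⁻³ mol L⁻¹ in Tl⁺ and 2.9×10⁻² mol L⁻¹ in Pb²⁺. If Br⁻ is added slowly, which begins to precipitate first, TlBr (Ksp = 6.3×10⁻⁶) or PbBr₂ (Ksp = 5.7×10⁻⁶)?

TlBr

Each salt precipitates once Q = Ksp for that salt.
For TlBr: [Br⁻] = (Ksp/[Tl⁺]) = 9.1×10⁻⁴ mol L⁻¹
For PbBr₂: [Br⁻] = (Ksp/[Pb²⁺])^(1/2) = 1.4×10⁻² mol L⁻¹
TlBr requires the lower [Br⁻], so it precipitates first.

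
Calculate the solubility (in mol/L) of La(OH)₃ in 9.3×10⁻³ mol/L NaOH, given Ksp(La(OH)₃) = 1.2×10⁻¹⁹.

La(OH)₃(s) ⇌ La³⁺(aq) + 3 OH⁻(aq)
The solution already contains OH⁻ at 9.3×10⁻³ mol/L. Let s be the molar solubility of La(OH)₃.
[OH⁻] ≈ 9.3×10⁻³ mol/L (common ion dominates); [La³⁺] = s.
Ksp = [La³⁺][OH⁻]^3 = s(9.3×10⁻³)^3
s = 1.2×10⁻¹⁹ / (9.3×10⁻³)^3 = 1.5×10⁻¹³
s = 1.5×10⁻¹³ mol/L

1.5×10⁻¹³ M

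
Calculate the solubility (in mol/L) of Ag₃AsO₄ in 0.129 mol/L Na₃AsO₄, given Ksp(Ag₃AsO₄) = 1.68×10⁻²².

3.64×10⁻⁸ M

Ag₃AsO₄(s) ⇌ 3 Ag⁺(aq) + AsO₄³⁻(aq)
With AsO₄³⁻ already at 0.129 mol/L and s small, take [AsO₄³⁻] ≈ 0.129 mol/L and [Ag⁺] = 3s.
Ksp = [Ag⁺]^3[AsO₄³⁻] = (3s)^3(0.129)
(3s)^3 = 1.68×10⁻²² / (0.129) = 1.30×10⁻²¹
s = 3.64×10⁻⁸ mol/L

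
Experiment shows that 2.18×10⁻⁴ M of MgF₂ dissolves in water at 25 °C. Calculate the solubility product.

MgF₂(s) ⇌ Mg²⁺(aq) + 2 F⁻(aq)
For each mole of MgF₂ that dissolves per liter, [Mg²⁺] = s and [F⁻] = 2s; let s denote this solubility.
Ksp = [Mg²⁺][F⁻]^2 = s · (2s)^2 = 4s^3
Ksp = 4 × (2.18×10⁻⁴)^3 = 4.14×10⁻¹¹

Ksp = 4.14×10⁻¹¹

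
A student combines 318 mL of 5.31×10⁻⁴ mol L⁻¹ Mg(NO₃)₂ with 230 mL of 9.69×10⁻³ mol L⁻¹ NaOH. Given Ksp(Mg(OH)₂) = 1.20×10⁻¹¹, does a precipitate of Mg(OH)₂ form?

Yes

The combined volume is 548 mL.
[Mg²⁺] = (5.31×10⁻⁴)(318)/548 = 3.08×10⁻⁴ mol L⁻¹
[OH⁻] = (9.69×10⁻³)(230)/548 = 4.07×10⁻³ mol L⁻¹
Q = [Mg²⁺][OH⁻]^2 = 5.10×10⁻⁹
Because Q > Ksp (5.10×10⁻⁹ vs 1.20×10⁻¹¹), a precipitate of Mg(OH)₂ forms.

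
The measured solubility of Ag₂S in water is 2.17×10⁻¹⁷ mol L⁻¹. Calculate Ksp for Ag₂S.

Ag₂S(s) ⇌ 2 Ag⁺(aq) + S²⁻(aq)
Let s be the molar solubility. Then [Ag⁺] = 2s and [S²⁻] = s.
Ksp = [Ag⁺]^2[S²⁻] = (2s)^2 · s = 4s^3
Ksp = 4 × (2.17×10⁻¹⁷)^3 = 4.09×10⁻⁵⁰

Ksp = 4.09×10⁻⁵⁰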